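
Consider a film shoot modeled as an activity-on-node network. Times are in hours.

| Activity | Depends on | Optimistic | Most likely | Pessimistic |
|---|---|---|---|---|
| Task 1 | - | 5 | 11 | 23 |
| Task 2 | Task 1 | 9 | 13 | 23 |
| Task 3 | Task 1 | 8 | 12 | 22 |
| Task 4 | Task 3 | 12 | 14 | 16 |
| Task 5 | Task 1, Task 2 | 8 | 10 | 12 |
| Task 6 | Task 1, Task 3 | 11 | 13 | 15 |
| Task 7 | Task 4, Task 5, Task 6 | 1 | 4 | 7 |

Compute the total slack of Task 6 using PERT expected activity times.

te_Task 1 = (5 + 4·11 + 23)/6 = 72/6 = 12
te_Task 2 = (9 + 4·13 + 23)/6 = 84/6 = 14
te_Task 3 = (8 + 4·12 + 22)/6 = 78/6 = 13
te_Task 4 = (12 + 4·14 + 16)/6 = 84/6 = 14
te_Task 5 = (8 + 4·10 + 12)/6 = 60/6 = 10
te_Task 6 = (11 + 4·13 + 15)/6 = 78/6 = 13
te_Task 7 = (1 + 4·4 + 7)/6 = 24/6 = 4

Forward pass:
ES_Task 1 = 0; EF_Task 1 = 12
ES_Task 2 = 12; EF_Task 2 = 12+14 = 26
ES_Task 3 = 12; EF_Task 3 = 12+13 = 25
ES_Task 4 = 25; EF_Task 4 = 25+14 = 39
ES_Task 5 = max(EF_Task 1=12, EF_Task 2=26) = 26; EF_Task 5 = 26+10 = 36
ES_Task 6 = max(EF_Task 1=12, EF_Task 3=25) = 25; EF_Task 6 = 25+13 = 38
ES_Task 7 = max(EF_Task 4=39, EF_Task 5=36, EF_Task 6=38) = 39; EF_Task 7 = 39+4 = 43
Expected project duration μ = 43 hours. Critical path: Task 1 → Task 3 → Task 4 → Task 7.

Backward pass:
LF_Task 7 = 43; LS_Task 7 = 43−4 = 39
LF_Task 6 = LS_Task 7 = 39; LS_Task 6 = 39−13 = 26
LF_Task 5 = LS_Task 7 = 39; LS_Task 5 = 39−10 = 29
LF_Task 4 = LS_Task 7 = 39; LS_Task 4 = 39−14 = 25
LF_Task 3 = min(LS_Task 4=25, LS_Task 6=26) = 25; LS_Task 3 = 25−13 = 12
LF_Task 2 = LS_Task 5 = 29; LS_Task 2 = 29−14 = 15
LF_Task 1 = min(LS_Task 2=15, LS_Task 3=12, LS_Task 5=29, LS_Task 6=26) = 12; LS_Task 1 = 12−12 = 0
Slack_Task 6 = LS_Task 6 − ES_Task 6 = 26 − 25 = 1

1 hours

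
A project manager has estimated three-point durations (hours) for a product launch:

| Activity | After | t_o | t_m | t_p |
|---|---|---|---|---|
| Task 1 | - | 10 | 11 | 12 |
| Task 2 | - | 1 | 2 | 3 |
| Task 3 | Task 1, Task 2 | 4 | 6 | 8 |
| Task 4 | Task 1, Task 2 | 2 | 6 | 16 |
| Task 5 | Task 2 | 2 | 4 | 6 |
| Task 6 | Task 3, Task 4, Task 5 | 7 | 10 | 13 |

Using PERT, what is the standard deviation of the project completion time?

te_Task 1 = (10 + 4·11 + 12)/6 = 66/6 = 11; σ²_Task 1 = ((12−10)/6)² = 0.111
te_Task 2 = (1 + 4·2 + 3)/6 = 12/6 = 2; σ²_Task 2 = ((3−1)/6)² = 0.111
te_Task 3 = (4 + 4·6 + 8)/6 = 36/6 = 6; σ²_Task 3 = ((8−4)/6)² = 0.444
te_Task 4 = (2 + 4·6 + 16)/6 = 42/6 = 7; σ²_Task 4 = ((16−2)/6)² = 5.444
te_Task 5 = (2 + 4·4 + 6)/6 = 24/6 = 4; σ²_Task 5 = ((6−2)/6)² = 0.444
te_Task 6 = (7 + 4·10 + 13)/6 = 60/6 = 10; σ²_Task 6 = ((13−7)/6)² = 1.000

Forward pass:
ES_Task 1 = 0; EF_Task 1 = 11
ES_Task 2 = 0; EF_Task 2 = 2
ES_Task 3 = max(EF_Task 1=11, EF_Task 2=2) = 11; EF_Task 3 = 11+6 = 17
ES_Task 4 = max(EF_Task 1=11, EF_Task 2=2) = 11; EF_Task 4 = 11+7 = 18
ES_Task 5 = 2; EF_Task 5 = 2+4 = 6
ES_Task 6 = max(EF_Task 3=17, EF_Task 4=18, EF_Task 5=6) = 18; EF_Task 6 = 18+10 = 28
Expected project duration μ = 28 hours. Critical path: Task 1 → Task 4 → Task 6.

Variance along critical path = 0.111 + 5.444 + 1.000 = 6.556
σ = √6.556 = 2.560 hours

2.56 hours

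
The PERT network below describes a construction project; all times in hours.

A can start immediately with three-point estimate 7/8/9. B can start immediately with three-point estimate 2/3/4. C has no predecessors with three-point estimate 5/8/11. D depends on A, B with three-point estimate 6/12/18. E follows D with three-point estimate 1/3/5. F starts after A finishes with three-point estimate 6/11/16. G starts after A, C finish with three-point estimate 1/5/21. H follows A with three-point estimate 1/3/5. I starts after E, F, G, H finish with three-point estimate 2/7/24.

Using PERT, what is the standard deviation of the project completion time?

te_A = (7 + 4·8 + 9)/6 = 48/6 = 8; σ²_A = ((9−7)/6)² = 0.111
te_B = (2 + 4·3 + 4)/6 = 18/6 = 3; σ²_B = ((4−2)/6)² = 0.111
te_C = (5 + 4·8 + 11)/6 = 48/6 = 8; σ²_C = ((11−5)/6)² = 1.000
te_D = (6 + 4·12 + 18)/6 = 72/6 = 12; σ²_D = ((18−6)/6)² = 4.000
te_E = (1 + 4·3 + 5)/6 = 18/6 = 3; σ²_E = ((5−1)/6)² = 0.444
te_F = (6 + 4·11 + 16)/6 = 66/6 = 11; σ²_F = ((16−6)/6)² = 2.778
te_G = (1 + 4·5 + 21)/6 = 42/6 = 7; σ²_G = ((21−1)/6)² = 11.111
te_H = (1 + 4·3 + 5)/6 = 18/6 = 3; σ²_H = ((5−1)/6)² = 0.444
te_I = (2 + 4·7 + 24)/6 = 54/6 = 9; σ²_I = ((24−2)/6)² = 13.444

Forward pass:
ES_A = 0; EF_A = 8
ES_B = 0; EF_B = 3
ES_C = 0; EF_C = 8
ES_D = max(EF_A=8, EF_B=3) = 8; EF_D = 8+12 = 20
ES_E = 20; EF_E = 20+3 = 23
ES_F = 8; EF_F = 8+11 = 19
ES_G = max(EF_A=8, EF_C=8) = 8; EF_G = 8+7 = 15
ES_H = 8; EF_H = 8+3 = 11
ES_I = max(EF_E=23, EF_F=19, EF_G=15, EF_H=11) = 23; EF_I = 23+9 = 32
Expected project duration μ = 32 hours. Critical path: A → D → E → I.

Variance along critical path = 0.111 + 4.000 + 0.444 + 13.444 = 18.000
σ = √18.000 = 4.243 hours

4.24 hours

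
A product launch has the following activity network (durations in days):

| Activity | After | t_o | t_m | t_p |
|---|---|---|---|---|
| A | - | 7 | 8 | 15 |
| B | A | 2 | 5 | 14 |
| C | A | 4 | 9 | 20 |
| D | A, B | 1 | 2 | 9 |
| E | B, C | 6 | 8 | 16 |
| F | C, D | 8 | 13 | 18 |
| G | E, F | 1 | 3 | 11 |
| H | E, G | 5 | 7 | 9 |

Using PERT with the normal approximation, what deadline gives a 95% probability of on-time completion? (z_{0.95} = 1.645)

49.3 days

te_A = (7 + 4·8 + 15)/6 = 54/6 = 9; σ²_A = ((15−7)/6)² = 1.778
te_B = (2 + 4·5 + 14)/6 = 36/6 = 6; σ²_B = ((14−2)/6)² = 4.000
te_C = (4 + 4·9 + 20)/6 = 60/6 = 10; σ²_C = ((20−4)/6)² = 7.111
te_D = (1 + 4·2 + 9)/6 = 18/6 = 3; σ²_D = ((9−1)/6)² = 1.778
te_E = (6 + 4·8 + 16)/6 = 54/6 = 9; σ²_E = ((16−6)/6)² = 2.778
te_F = (8 + 4·13 + 18)/6 = 78/6 = 13; σ²_F = ((18−8)/6)² = 2.778
te_G = (1 + 4·3 + 11)/6 = 24/6 = 4; σ²_G = ((11−1)/6)² = 2.778
te_H = (5 + 4·7 + 9)/6 = 42/6 = 7; σ²_H = ((9−5)/6)² = 0.444

Forward pass:
ES_A = 0; EF_A = 9
ES_B = 9; EF_B = 9+6 = 15
ES_C = 9; EF_C = 9+10 = 19
ES_D = max(EF_A=9, EF_B=15) = 15; EF_D = 15+3 = 18
ES_E = max(EF_B=15, EF_C=19) = 19; EF_E = 19+9 = 28
ES_F = max(EF_C=19, EF_D=18) = 19; EF_F = 19+13 = 32
ES_G = max(EF_E=28, EF_F=32) = 32; EF_G = 32+4 = 36
ES_H = max(EF_E=28, EF_G=36) = 36; EF_H = 36+7 = 43
Expected project duration μ = 43 days. Critical path: A → C → F → G → H.

Variance along critical path = 1.778 + 7.111 + 2.778 + 2.778 + 0.444 = 14.889; σ = 3.859 days.
D = μ + z·σ = 43 + 1.645·3.859 = 49.3 days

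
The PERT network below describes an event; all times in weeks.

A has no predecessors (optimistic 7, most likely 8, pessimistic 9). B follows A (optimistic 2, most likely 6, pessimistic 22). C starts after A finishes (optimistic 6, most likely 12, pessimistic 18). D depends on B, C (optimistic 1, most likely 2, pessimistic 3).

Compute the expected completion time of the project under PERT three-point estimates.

22 weeks

te_A = (7 + 4·8 + 9)/6 = 48/6 = 8
te_B = (2 + 4·6 + 22)/6 = 48/6 = 8
te_C = (6 + 4·12 + 18)/6 = 72/6 = 12
te_D = (1 + 4·2 + 3)/6 = 12/6 = 2

Forward pass:
ES_A = 0; EF_A = 8
ES_B = 8; EF_B = 8+8 = 16
ES_C = 8; EF_C = 8+12 = 20
ES_D = max(EF_B=16, EF_C=20) = 20; EF_D = 20+2 = 22
Expected project duration μ = 22 weeks. Critical path: A → C → D.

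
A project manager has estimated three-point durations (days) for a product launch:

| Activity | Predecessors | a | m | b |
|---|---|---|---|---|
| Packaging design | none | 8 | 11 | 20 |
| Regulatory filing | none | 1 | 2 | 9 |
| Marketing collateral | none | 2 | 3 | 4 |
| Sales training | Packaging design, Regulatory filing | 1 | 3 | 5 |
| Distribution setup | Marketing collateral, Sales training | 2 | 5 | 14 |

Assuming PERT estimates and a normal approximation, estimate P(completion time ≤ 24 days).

0.849

te_Packaging design = (8 + 4·11 + 20)/6 = 72/6 = 12; σ²_Packaging design = ((20−8)/6)² = 4.000
te_Regulatory filing = (1 + 4·2 + 9)/6 = 18/6 = 3; σ²_Regulatory filing = ((9−1)/6)² = 1.778
te_Marketing collateral = (2 + 4·3 + 4)/6 = 18/6 = 3; σ²_Marketing collateral = ((4−2)/6)² = 0.111
te_Sales training = (1 + 4·3 + 5)/6 = 18/6 = 3; σ²_Sales training = ((5−1)/6)² = 0.444
te_Distribution setup = (2 + 4·5 + 14)/6 = 36/6 = 6; σ²_Distribution setup = ((14−2)/6)² = 4.000

Forward pass:
ES_Packaging design = 0; EF_Packaging design = 12
ES_Regulatory filing = 0; EF_Regulatory filing = 3
ES_Marketing collateral = 0; EF_Marketing collateral = 3
ES_Sales training = max(EF_Packaging design=12, EF_Regulatory filing=3) = 12; EF_Sales training = 12+3 = 15
ES_Distribution setup = max(EF_Marketing collateral=3, EF_Sales training=15) = 15; EF_Distribution setup = 15+6 = 21
Expected project duration μ = 21 days. Critical path: Packaging design → Sales training → Distribution setup.

Variance along critical path = 4.000 + 0.444 + 4.000 = 8.444; σ = √8.444 = 2.906 days.
Z = (24 − 21) / 2.906 = 1.032
P(T ≤ 24) = Φ(1.032) ≈ 0.849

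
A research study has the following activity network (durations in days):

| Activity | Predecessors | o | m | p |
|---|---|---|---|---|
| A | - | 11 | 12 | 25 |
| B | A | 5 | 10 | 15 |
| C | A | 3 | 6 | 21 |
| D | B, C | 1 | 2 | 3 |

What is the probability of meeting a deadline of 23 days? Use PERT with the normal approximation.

te_A = (11 + 4·12 + 25)/6 = 84/6 = 14; σ²_A = ((25−11)/6)² = 5.444
te_B = (5 + 4·10 + 15)/6 = 60/6 = 10; σ²_B = ((15−5)/6)² = 2.778
te_C = (3 + 4·6 + 21)/6 = 48/6 = 8; σ²_C = ((21−3)/6)² = 9.000
te_D = (1 + 4·2 + 3)/6 = 12/6 = 2; σ²_D = ((3−1)/6)² = 0.111

Forward pass:
ES_A = 0; EF_A = 14
ES_B = 14; EF_B = 14+10 = 24
ES_C = 14; EF_C = 14+8 = 22
ES_D = max(EF_B=24, EF_C=22) = 24; EF_D = 24+2 = 26
Expected project duration μ = 26 days. Critical path: A → B → D.

Variance along critical path = 5.444 + 2.778 + 0.111 = 8.333; σ = √8.333 = 2.887 days.
Z = (23 − 26) / 2.887 = -1.039
P(T ≤ 23) = Φ(-1.039) ≈ 0.149

0.149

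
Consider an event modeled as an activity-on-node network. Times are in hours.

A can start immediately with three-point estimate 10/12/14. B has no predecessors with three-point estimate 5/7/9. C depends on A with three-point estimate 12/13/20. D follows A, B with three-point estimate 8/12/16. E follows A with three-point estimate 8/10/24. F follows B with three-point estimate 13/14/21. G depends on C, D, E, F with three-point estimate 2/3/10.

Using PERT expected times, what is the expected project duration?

te_A = (10 + 4·12 + 14)/6 = 72/6 = 12
te_B = (5 + 4·7 + 9)/6 = 42/6 = 7
te_C = (12 + 4·13 + 20)/6 = 84/6 = 14
te_D = (8 + 4·12 + 16)/6 = 72/6 = 12
te_E = (8 + 4·10 + 24)/6 = 72/6 = 12
te_F = (13 + 4·14 + 21)/6 = 90/6 = 15
te_G = (2 + 4·3 + 10)/6 = 24/6 = 4

Forward pass:
ES_A = 0; EF_A = 12
ES_B = 0; EF_B = 7
ES_C = 12; EF_C = 12+14 = 26
ES_D = max(EF_A=12, EF_B=7) = 12; EF_D = 12+12 = 24
ES_E = 12; EF_E = 12+12 = 24
ES_F = 7; EF_F = 7+15 = 22
ES_G = max(EF_C=26, EF_D=24, EF_E=24, EF_F=22) = 26; EF_G = 26+4 = 30
Expected project duration μ = 30 hours. Critical path: A → C → G.

30 hours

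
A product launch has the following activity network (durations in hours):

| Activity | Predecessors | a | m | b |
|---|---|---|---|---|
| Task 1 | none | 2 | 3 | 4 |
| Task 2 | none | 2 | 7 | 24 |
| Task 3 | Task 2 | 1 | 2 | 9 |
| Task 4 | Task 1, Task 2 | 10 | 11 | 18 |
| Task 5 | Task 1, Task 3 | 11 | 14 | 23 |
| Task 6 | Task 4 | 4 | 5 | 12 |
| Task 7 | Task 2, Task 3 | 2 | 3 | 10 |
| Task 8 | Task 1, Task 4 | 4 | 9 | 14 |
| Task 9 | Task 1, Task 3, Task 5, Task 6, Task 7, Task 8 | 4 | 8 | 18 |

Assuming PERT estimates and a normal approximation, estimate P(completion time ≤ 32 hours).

0.074

te_Task 1 = (2 + 4·3 + 4)/6 = 18/6 = 3; σ²_Task 1 = ((4−2)/6)² = 0.111
te_Task 2 = (2 + 4·7 + 24)/6 = 54/6 = 9; σ²_Task 2 = ((24−2)/6)² = 13.444
te_Task 3 = (1 + 4·2 + 9)/6 = 18/6 = 3; σ²_Task 3 = ((9−1)/6)² = 1.778
te_Task 4 = (10 + 4·11 + 18)/6 = 72/6 = 12; σ²_Task 4 = ((18−10)/6)² = 1.778
te_Task 5 = (11 + 4·14 + 23)/6 = 90/6 = 15; σ²_Task 5 = ((23−11)/6)² = 4.000
te_Task 6 = (4 + 4·5 + 12)/6 = 36/6 = 6; σ²_Task 6 = ((12−4)/6)² = 1.778
te_Task 7 = (2 + 4·3 + 10)/6 = 24/6 = 4; σ²_Task 7 = ((10−2)/6)² = 1.778
te_Task 8 = (4 + 4·9 + 14)/6 = 54/6 = 9; σ²_Task 8 = ((14−4)/6)² = 2.778
te_Task 9 = (4 + 4·8 + 18)/6 = 54/6 = 9; σ²_Task 9 = ((18−4)/6)² = 5.444

Forward pass:
ES_Task 1 = 0; EF_Task 1 = 3
ES_Task 2 = 0; EF_Task 2 = 9
ES_Task 3 = 9; EF_Task 3 = 9+3 = 12
ES_Task 4 = max(EF_Task 1=3, EF_Task 2=9) = 9; EF_Task 4 = 9+12 = 21
ES_Task 5 = max(EF_Task 1=3, EF_Task 3=12) = 12; EF_Task 5 = 12+15 = 27
ES_Task 6 = 21; EF_Task 6 = 21+6 = 27
ES_Task 7 = max(EF_Task 2=9, EF_Task 3=12) = 12; EF_Task 7 = 12+4 = 16
ES_Task 8 = max(EF_Task 1=3, EF_Task 4=21) = 21; EF_Task 8 = 21+9 = 30
ES_Task 9 = max(EF_Task 1=3, EF_Task 3=12, EF_Task 5=27, EF_Task 6=27, EF_Task 7=16, EF_Task 8=30) = 30; EF_Task 9 = 30+9 = 39
Expected project duration μ = 39 hours. Critical path: Task 2 → Task 4 → Task 8 → Task 9.

Variance along critical path = 13.444 + 1.778 + 2.778 + 5.444 = 23.444; σ = √23.444 = 4.842 hours.
Z = (32 − 39) / 4.842 = -1.446
P(T ≤ 32) = Φ(-1.446) ≈ 0.074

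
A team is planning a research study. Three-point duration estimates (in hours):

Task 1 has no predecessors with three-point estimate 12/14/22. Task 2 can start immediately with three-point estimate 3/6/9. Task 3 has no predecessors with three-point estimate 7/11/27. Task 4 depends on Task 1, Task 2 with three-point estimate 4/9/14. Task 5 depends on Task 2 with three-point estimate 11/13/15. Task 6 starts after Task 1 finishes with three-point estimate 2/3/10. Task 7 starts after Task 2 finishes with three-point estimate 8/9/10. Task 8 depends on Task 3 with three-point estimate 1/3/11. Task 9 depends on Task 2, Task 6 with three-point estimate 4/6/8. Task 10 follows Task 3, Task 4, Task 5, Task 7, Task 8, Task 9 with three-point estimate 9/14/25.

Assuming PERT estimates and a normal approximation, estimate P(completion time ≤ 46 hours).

0.958

te_Task 1 = (12 + 4·14 + 22)/6 = 90/6 = 15; σ²_Task 1 = ((22−12)/6)² = 2.778
te_Task 2 = (3 + 4·6 + 9)/6 = 36/6 = 6; σ²_Task 2 = ((9−3)/6)² = 1.000
te_Task 3 = (7 + 4·11 + 27)/6 = 78/6 = 13; σ²_Task 3 = ((27−7)/6)² = 11.111
te_Task 4 = (4 + 4·9 + 14)/6 = 54/6 = 9; σ²_Task 4 = ((14−4)/6)² = 2.778
te_Task 5 = (11 + 4·13 + 15)/6 = 78/6 = 13; σ²_Task 5 = ((15−11)/6)² = 0.444
te_Task 6 = (2 + 4·3 + 10)/6 = 24/6 = 4; σ²_Task 6 = ((10−2)/6)² = 1.778
te_Task 7 = (8 + 4·9 + 10)/6 = 54/6 = 9; σ²_Task 7 = ((10−8)/6)² = 0.111
te_Task 8 = (1 + 4·3 + 11)/6 = 24/6 = 4; σ²_Task 8 = ((11−1)/6)² = 2.778
te_Task 9 = (4 + 4·6 + 8)/6 = 36/6 = 6; σ²_Task 9 = ((8−4)/6)² = 0.444
te_Task 10 = (9 + 4·14 + 25)/6 = 90/6 = 15; σ²_Task 10 = ((25−9)/6)² = 7.111

Forward pass:
ES_Task 1 = 0; EF_Task 1 = 15
ES_Task 2 = 0; EF_Task 2 = 6
ES_Task 3 = 0; EF_Task 3 = 13
ES_Task 4 = max(EF_Task 1=15, EF_Task 2=6) = 15; EF_Task 4 = 15+9 = 24
ES_Task 5 = 6; EF_Task 5 = 6+13 = 19
ES_Task 6 = 15; EF_Task 6 = 15+4 = 19
ES_Task 7 = 6; EF_Task 7 = 6+9 = 15
ES_Task 8 = 13; EF_Task 8 = 13+4 = 17
ES_Task 9 = max(EF_Task 2=6, EF_Task 6=19) = 19; EF_Task 9 = 19+6 = 25
ES_Task 10 = max(EF_Task 3=13, EF_Task 4=24, EF_Task 5=19, EF_Task 7=15, EF_Task 8=17, EF_Task 9=25) = 25; EF_Task 10 = 25+15 = 40
Expected project duration μ = 40 hours. Critical path: Task 1 → Task 6 → Task 9 → Task 10.

Variance along critical path = 2.778 + 1.778 + 0.444 + 7.111 = 12.111; σ = √12.111 = 3.480 hours.
Z = (46 − 40) / 3.480 = 1.724
P(T ≤ 46) = Φ(1.724) ≈ 0.958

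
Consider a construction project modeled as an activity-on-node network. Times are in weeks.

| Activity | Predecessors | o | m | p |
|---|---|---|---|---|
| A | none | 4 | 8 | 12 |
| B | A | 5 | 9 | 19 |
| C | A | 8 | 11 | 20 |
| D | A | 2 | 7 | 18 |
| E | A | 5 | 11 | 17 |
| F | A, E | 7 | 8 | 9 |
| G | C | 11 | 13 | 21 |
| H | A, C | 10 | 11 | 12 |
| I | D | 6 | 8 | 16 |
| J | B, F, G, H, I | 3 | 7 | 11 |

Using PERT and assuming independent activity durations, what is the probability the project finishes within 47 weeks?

te_A = (4 + 4·8 + 12)/6 = 48/6 = 8; σ²_A = ((12−4)/6)² = 1.778
te_B = (5 + 4·9 + 19)/6 = 60/6 = 10; σ²_B = ((19−5)/6)² = 5.444
te_C = (8 + 4·11 + 20)/6 = 72/6 = 12; σ²_C = ((20−8)/6)² = 4.000
te_D = (2 + 4·7 + 18)/6 = 48/6 = 8; σ²_D = ((18−2)/6)² = 7.111
te_E = (5 + 4·11 + 17)/6 = 66/6 = 11; σ²_E = ((17−5)/6)² = 4.000
te_F = (7 + 4·8 + 9)/6 = 48/6 = 8; σ²_F = ((9−7)/6)² = 0.111
te_G = (11 + 4·13 + 21)/6 = 84/6 = 14; σ²_G = ((21−11)/6)² = 2.778
te_H = (10 + 4·11 + 12)/6 = 66/6 = 11; σ²_H = ((12−10)/6)² = 0.111
te_I = (6 + 4·8 + 16)/6 = 54/6 = 9; σ²_I = ((16−6)/6)² = 2.778
te_J = (3 + 4·7 + 11)/6 = 42/6 = 7; σ²_J = ((11−3)/6)² = 1.778

Forward pass:
ES_A = 0; EF_A = 8
ES_B = 8; EF_B = 8+10 = 18
ES_C = 8; EF_C = 8+12 = 20
ES_D = 8; EF_D = 8+8 = 16
ES_E = 8; EF_E = 8+11 = 19
ES_F = max(EF_A=8, EF_E=19) = 19; EF_F = 19+8 = 27
ES_G = 20; EF_G = 20+14 = 34
ES_H = max(EF_A=8, EF_C=20) = 20; EF_H = 20+11 = 31
ES_I = 16; EF_I = 16+9 = 25
ES_J = max(EF_B=18, EF_F=27, EF_G=34, EF_H=31, EF_I=25) = 34; EF_J = 34+7 = 41
Expected project duration μ = 41 weeks. Critical path: A → C → G → J.

Variance along critical path = 1.778 + 4.000 + 2.778 + 1.778 = 10.333; σ = √10.333 = 3.215 weeks.
Z = (47 − 41) / 3.215 = 1.867
P(T ≤ 47) = Φ(1.867) ≈ 0.969

0.969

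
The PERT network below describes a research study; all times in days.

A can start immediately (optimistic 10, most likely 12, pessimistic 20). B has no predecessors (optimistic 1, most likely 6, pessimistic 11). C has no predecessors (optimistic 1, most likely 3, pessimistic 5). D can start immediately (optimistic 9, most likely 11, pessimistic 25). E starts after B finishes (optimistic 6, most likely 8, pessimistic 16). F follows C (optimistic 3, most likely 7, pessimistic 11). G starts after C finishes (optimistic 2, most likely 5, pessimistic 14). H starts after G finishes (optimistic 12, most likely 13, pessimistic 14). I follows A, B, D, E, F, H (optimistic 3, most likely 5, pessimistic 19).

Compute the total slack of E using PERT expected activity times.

7 days

te_A = (10 + 4·12 + 20)/6 = 78/6 = 13
te_B = (1 + 4·6 + 11)/6 = 36/6 = 6
te_C = (1 + 4·3 + 5)/6 = 18/6 = 3
te_D = (9 + 4·11 + 25)/6 = 78/6 = 13
te_E = (6 + 4·8 + 16)/6 = 54/6 = 9
te_F = (3 + 4·7 + 11)/6 = 42/6 = 7
te_G = (2 + 4·5 + 14)/6 = 36/6 = 6
te_H = (12 + 4·13 + 14)/6 = 78/6 = 13
te_I = (3 + 4·5 + 19)/6 = 42/6 = 7

Forward pass:
ES_A = 0; EF_A = 13
ES_B = 0; EF_B = 6
ES_C = 0; EF_C = 3
ES_D = 0; EF_D = 13
ES_E = 6; EF_E = 6+9 = 15
ES_F = 3; EF_F = 3+7 = 10
ES_G = 3; EF_G = 3+6 = 9
ES_H = 9; EF_H = 9+13 = 22
ES_I = max(EF_A=13, EF_B=6, EF_D=13, EF_E=15, EF_F=10, EF_H=22) = 22; EF_I = 22+7 = 29
Expected project duration μ = 29 days. Critical path: C → G → H → I.

Backward pass:
LF_I = 29; LS_I = 29−7 = 22
LF_H = LS_I = 22; LS_H = 22−13 = 9
LF_G = LS_H = 9; LS_G = 9−6 = 3
LF_F = LS_I = 22; LS_F = 22−7 = 15
LF_E = LS_I = 22; LS_E = 22−9 = 13
LF_D = LS_I = 22; LS_D = 22−13 = 9
LF_C = min(LS_F=15, LS_G=3) = 3; LS_C = 3−3 = 0
LF_B = min(LS_E=13, LS_I=22) = 13; LS_B = 13−6 = 7
LF_A = LS_I = 22; LS_A = 22−13 = 9
Slack_E = LS_E − ES_E = 13 − 6 = 7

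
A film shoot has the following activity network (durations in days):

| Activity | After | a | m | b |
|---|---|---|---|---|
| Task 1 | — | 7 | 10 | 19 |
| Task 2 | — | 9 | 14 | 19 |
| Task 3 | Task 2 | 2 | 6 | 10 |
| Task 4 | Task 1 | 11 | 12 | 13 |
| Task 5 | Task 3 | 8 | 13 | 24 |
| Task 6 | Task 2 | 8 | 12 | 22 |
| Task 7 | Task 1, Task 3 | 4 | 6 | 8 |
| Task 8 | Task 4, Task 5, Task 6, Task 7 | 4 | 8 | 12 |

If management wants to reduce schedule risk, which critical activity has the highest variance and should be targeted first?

Task 5

te_Task 1 = (7 + 4·10 + 19)/6 = 66/6 = 11; σ²_Task 1 = ((19−7)/6)² = 4.000
te_Task 2 = (9 + 4·14 + 19)/6 = 84/6 = 14; σ²_Task 2 = ((19−9)/6)² = 2.778
te_Task 3 = (2 + 4·6 + 10)/6 = 36/6 = 6; σ²_Task 3 = ((10−2)/6)² = 1.778
te_Task 4 = (11 + 4·12 + 13)/6 = 72/6 = 12; σ²_Task 4 = ((13−11)/6)² = 0.111
te_Task 5 = (8 + 4·13 + 24)/6 = 84/6 = 14; σ²_Task 5 = ((24−8)/6)² = 7.111
te_Task 6 = (8 + 4·12 + 22)/6 = 78/6 = 13; σ²_Task 6 = ((22−8)/6)² = 5.444
te_Task 7 = (4 + 4·6 + 8)/6 = 36/6 = 6; σ²_Task 7 = ((8−4)/6)² = 0.444
te_Task 8 = (4 + 4·8 + 12)/6 = 48/6 = 8; σ²_Task 8 = ((12−4)/6)² = 1.778

Forward pass:
ES_Task 1 = 0; EF_Task 1 = 11
ES_Task 2 = 0; EF_Task 2 = 14
ES_Task 3 = 14; EF_Task 3 = 14+6 = 20
ES_Task 4 = 11; EF_Task 4 = 11+12 = 23
ES_Task 5 = 20; EF_Task 5 = 20+14 = 34
ES_Task 6 = 14; EF_Task 6 = 14+13 = 27
ES_Task 7 = max(EF_Task 1=11, EF_Task 3=20) = 20; EF_Task 7 = 20+6 = 26
ES_Task 8 = max(EF_Task 4=23, EF_Task 5=34, EF_Task 6=27, EF_Task 7=26) = 34; EF_Task 8 = 34+8 = 42
Expected project duration μ = 42 days. Critical path: Task 2 → Task 3 → Task 5 → Task 8.

Variances on critical path: σ²_Task 2=2.778, σ²_Task 3=1.778, σ²_Task 5=7.111, σ²_Task 8=1.778.
Largest is σ²_Task 5 = 7.111.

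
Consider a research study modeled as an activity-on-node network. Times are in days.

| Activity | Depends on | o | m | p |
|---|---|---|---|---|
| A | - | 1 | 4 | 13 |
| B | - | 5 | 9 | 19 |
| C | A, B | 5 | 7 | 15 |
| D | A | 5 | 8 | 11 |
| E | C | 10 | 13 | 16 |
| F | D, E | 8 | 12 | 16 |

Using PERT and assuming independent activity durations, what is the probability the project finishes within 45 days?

0.727

te_A = (1 + 4·4 + 13)/6 = 30/6 = 5; σ²_A = ((13−1)/6)² = 4.000
te_B = (5 + 4·9 + 19)/6 = 60/6 = 10; σ²_B = ((19−5)/6)² = 5.444
te_C = (5 + 4·7 + 15)/6 = 48/6 = 8; σ²_C = ((15−5)/6)² = 2.778
te_D = (5 + 4·8 + 11)/6 = 48/6 = 8; σ²_D = ((11−5)/6)² = 1.000
te_E = (10 + 4·13 + 16)/6 = 78/6 = 13; σ²_E = ((16−10)/6)² = 1.000
te_F = (8 + 4·12 + 16)/6 = 72/6 = 12; σ²_F = ((16−8)/6)² = 1.778

Forward pass:
ES_A = 0; EF_A = 5
ES_B = 0; EF_B = 10
ES_C = max(EF_A=5, EF_B=10) = 10; EF_C = 10+8 = 18
ES_D = 5; EF_D = 5+8 = 13
ES_E = 18; EF_E = 18+13 = 31
ES_F = max(EF_D=13, EF_E=31) = 31; EF_F = 31+12 = 43
Expected project duration μ = 43 days. Critical path: B → C → E → F.

Variance along critical path = 5.444 + 2.778 + 1.000 + 1.778 = 11.000; σ = √11.000 = 3.317 days.
Z = (45 − 43) / 3.317 = 0.603
P(T ≤ 45) = Φ(0.603) ≈ 0.727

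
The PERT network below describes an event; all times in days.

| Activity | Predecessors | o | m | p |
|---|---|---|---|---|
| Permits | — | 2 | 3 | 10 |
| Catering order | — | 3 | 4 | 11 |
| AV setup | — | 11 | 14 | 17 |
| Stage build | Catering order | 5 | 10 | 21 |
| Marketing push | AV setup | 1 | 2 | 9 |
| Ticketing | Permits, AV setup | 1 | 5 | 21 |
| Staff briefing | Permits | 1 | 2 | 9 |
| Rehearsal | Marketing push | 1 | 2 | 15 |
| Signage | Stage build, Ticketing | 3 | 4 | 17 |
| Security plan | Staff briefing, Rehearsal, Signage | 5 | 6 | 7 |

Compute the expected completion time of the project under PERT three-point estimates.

33 days

te_Permits = (2 + 4·3 + 10)/6 = 24/6 = 4
te_Catering order = (3 + 4·4 + 11)/6 = 30/6 = 5
te_AV setup = (11 + 4·14 + 17)/6 = 84/6 = 14
te_Stage build = (5 + 4·10 + 21)/6 = 66/6 = 11
te_Marketing push = (1 + 4·2 + 9)/6 = 18/6 = 3
te_Ticketing = (1 + 4·5 + 21)/6 = 42/6 = 7
te_Staff briefing = (1 + 4·2 + 9)/6 = 18/6 = 3
te_Rehearsal = (1 + 4·2 + 15)/6 = 24/6 = 4
te_Signage = (3 + 4·4 + 17)/6 = 36/6 = 6
te_Security plan = (5 + 4·6 + 7)/6 = 36/6 = 6

Forward pass:
ES_Permits = 0; EF_Permits = 4
ES_Catering order = 0; EF_Catering order = 5
ES_AV setup = 0; EF_AV setup = 14
ES_Stage build = 5; EF_Stage build = 5+11 = 16
ES_Marketing push = 14; EF_Marketing push = 14+3 = 17
ES_Ticketing = max(EF_Permits=4, EF_AV setup=14) = 14; EF_Ticketing = 14+7 = 21
ES_Staff briefing = 4; EF_Staff briefing = 4+3 = 7
ES_Rehearsal = 17; EF_Rehearsal = 17+4 = 21
ES_Signage = max(EF_Stage build=16, EF_Ticketing=21) = 21; EF_Signage = 21+6 = 27
ES_Security plan = max(EF_Staff briefing=7, EF_Rehearsal=21, EF_Signage=27) = 27; EF_Security plan = 27+6 = 33
Expected project duration μ = 33 days. Critical path: AV setup → Ticketing → Signage → Security plan.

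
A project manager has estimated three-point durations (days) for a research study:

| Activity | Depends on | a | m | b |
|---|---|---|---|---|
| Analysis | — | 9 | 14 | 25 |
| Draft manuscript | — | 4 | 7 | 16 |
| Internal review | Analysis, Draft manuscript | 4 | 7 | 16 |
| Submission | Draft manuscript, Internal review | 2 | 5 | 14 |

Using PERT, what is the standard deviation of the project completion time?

te_Analysis = (9 + 4·14 + 25)/6 = 90/6 = 15; σ²_Analysis = ((25−9)/6)² = 7.111
te_Draft manuscript = (4 + 4·7 + 16)/6 = 48/6 = 8; σ²_Draft manuscript = ((16−4)/6)² = 4.000
te_Internal review = (4 + 4·7 + 16)/6 = 48/6 = 8; σ²_Internal review = ((16−4)/6)² = 4.000
te_Submission = (2 + 4·5 + 14)/6 = 36/6 = 6; σ²_Submission = ((14−2)/6)² = 4.000

Forward pass:
ES_Analysis = 0; EF_Analysis = 15
ES_Draft manuscript = 0; EF_Draft manuscript = 8
ES_Internal review = max(EF_Analysis=15, EF_Draft manuscript=8) = 15; EF_Internal review = 15+8 = 23
ES_Submission = max(EF_Draft manuscript=8, EF_Internal review=23) = 23; EF_Submission = 23+6 = 29
Expected project duration μ = 29 days. Critical path: Analysis → Internal review → Submission.

Variance along critical path = 7.111 + 4.000 + 4.000 = 15.111
σ = √15.111 = 3.887 days

3.89 days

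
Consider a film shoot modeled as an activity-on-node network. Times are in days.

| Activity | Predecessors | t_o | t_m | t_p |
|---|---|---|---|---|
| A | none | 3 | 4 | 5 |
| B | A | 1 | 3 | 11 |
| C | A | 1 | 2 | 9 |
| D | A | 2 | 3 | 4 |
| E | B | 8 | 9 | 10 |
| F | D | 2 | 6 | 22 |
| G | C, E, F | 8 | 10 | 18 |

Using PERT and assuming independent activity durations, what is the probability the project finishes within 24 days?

te_A = (3 + 4·4 + 5)/6 = 24/6 = 4; σ²_A = ((5−3)/6)² = 0.111
te_B = (1 + 4·3 + 11)/6 = 24/6 = 4; σ²_B = ((11−1)/6)² = 2.778
te_C = (1 + 4·2 + 9)/6 = 18/6 = 3; σ²_C = ((9−1)/6)² = 1.778
te_D = (2 + 4·3 + 4)/6 = 18/6 = 3; σ²_D = ((4−2)/6)² = 0.111
te_E = (8 + 4·9 + 10)/6 = 54/6 = 9; σ²_E = ((10−8)/6)² = 0.111
te_F = (2 + 4·6 + 22)/6 = 48/6 = 8; σ²_F = ((22−2)/6)² = 11.111
te_G = (8 + 4·10 + 18)/6 = 66/6 = 11; σ²_G = ((18−8)/6)² = 2.778

Forward pass:
ES_A = 0; EF_A = 4
ES_B = 4; EF_B = 4+4 = 8
ES_C = 4; EF_C = 4+3 = 7
ES_D = 4; EF_D = 4+3 = 7
ES_E = 8; EF_E = 8+9 = 17
ES_F = 7; EF_F = 7+8 = 15
ES_G = max(EF_C=7, EF_E=17, EF_F=15) = 17; EF_G = 17+11 = 28
Expected project duration μ = 28 days. Critical path: A → B → E → G.

Variance along critical path = 0.111 + 2.778 + 0.111 + 2.778 = 5.778; σ = √5.778 = 2.404 days.
Z = (24 − 28) / 2.404 = -1.664
P(T ≤ 24) = Φ(-1.664) ≈ 0.048

0.048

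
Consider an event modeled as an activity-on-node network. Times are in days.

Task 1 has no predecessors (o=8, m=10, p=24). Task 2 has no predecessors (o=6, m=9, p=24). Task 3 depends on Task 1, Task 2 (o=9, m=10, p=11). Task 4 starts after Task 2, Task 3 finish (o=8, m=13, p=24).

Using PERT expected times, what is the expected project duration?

36 days

te_Task 1 = (8 + 4·10 + 24)/6 = 72/6 = 12
te_Task 2 = (6 + 4·9 + 24)/6 = 66/6 = 11
te_Task 3 = (9 + 4·10 + 11)/6 = 60/6 = 10
te_Task 4 = (8 + 4·13 + 24)/6 = 84/6 = 14

Forward pass:
ES_Task 1 = 0; EF_Task 1 = 12
ES_Task 2 = 0; EF_Task 2 = 11
ES_Task 3 = max(EF_Task 1=12, EF_Task 2=11) = 12; EF_Task 3 = 12+10 = 22
ES_Task 4 = max(EF_Task 2=11, EF_Task 3=22) = 22; EF_Task 4 = 22+14 = 36
Expected project duration μ = 36 days. Critical path: Task 1 → Task 3 → Task 4.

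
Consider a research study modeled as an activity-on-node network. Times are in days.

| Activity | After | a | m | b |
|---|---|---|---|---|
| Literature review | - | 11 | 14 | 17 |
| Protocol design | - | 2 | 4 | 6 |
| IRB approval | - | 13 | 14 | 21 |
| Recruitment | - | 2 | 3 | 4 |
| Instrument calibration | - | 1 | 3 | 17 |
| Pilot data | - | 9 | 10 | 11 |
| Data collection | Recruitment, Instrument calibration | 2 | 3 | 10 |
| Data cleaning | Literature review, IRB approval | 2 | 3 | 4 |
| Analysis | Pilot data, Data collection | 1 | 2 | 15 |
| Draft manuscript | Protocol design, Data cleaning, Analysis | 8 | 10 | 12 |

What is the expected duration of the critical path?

te_Literature review = (11 + 4·14 + 17)/6 = 84/6 = 14
te_Protocol design = (2 + 4·4 + 6)/6 = 24/6 = 4
te_IRB approval = (13 + 4·14 + 21)/6 = 90/6 = 15
te_Recruitment = (2 + 4·3 + 4)/6 = 18/6 = 3
te_Instrument calibration = (1 + 4·3 + 17)/6 = 30/6 = 5
te_Pilot data = (9 + 4·10 + 11)/6 = 60/6 = 10
te_Data collection = (2 + 4·3 + 10)/6 = 24/6 = 4
te_Data cleaning = (2 + 4·3 + 4)/6 = 18/6 = 3
te_Analysis = (1 + 4·2 + 15)/6 = 24/6 = 4
te_Draft manuscript = (8 + 4·10 + 12)/6 = 60/6 = 10

Forward pass:
ES_Literature review = 0; EF_Literature review = 14
ES_Protocol design = 0; EF_Protocol design = 4
ES_IRB approval = 0; EF_IRB approval = 15
ES_Recruitment = 0; EF_Recruitment = 3
ES_Instrument calibration = 0; EF_Instrument calibration = 5
ES_Pilot data = 0; EF_Pilot data = 10
ES_Data collection = max(EF_Recruitment=3, EF_Instrument calibration=5) = 5; EF_Data collection = 5+4 = 9
ES_Data cleaning = max(EF_Literature review=14, EF_IRB approval=15) = 15; EF_Data cleaning = 15+3 = 18
ES_Analysis = max(EF_Pilot data=10, EF_Data collection=9) = 10; EF_Analysis = 10+4 = 14
ES_Draft manuscript = max(EF_Protocol design=4, EF_Data cleaning=18, EF_Analysis=14) = 18; EF_Draft manuscript = 18+10 = 28
Expected project duration μ = 28 days. Critical path: IRB approval → Data cleaning → Draft manuscript.

28 days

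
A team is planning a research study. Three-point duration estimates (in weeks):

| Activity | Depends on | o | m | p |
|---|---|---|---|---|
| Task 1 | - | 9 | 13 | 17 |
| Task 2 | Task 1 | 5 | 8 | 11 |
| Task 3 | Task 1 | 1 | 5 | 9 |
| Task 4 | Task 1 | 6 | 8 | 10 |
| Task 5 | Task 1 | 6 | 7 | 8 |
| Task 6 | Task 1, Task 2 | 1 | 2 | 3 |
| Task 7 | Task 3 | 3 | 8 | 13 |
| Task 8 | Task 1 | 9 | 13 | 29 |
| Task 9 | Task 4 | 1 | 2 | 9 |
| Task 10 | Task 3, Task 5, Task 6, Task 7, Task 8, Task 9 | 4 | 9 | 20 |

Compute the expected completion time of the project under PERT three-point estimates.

te_Task 1 = (9 + 4·13 + 17)/6 = 78/6 = 13
te_Task 2 = (5 + 4·8 + 11)/6 = 48/6 = 8
te_Task 3 = (1 + 4·5 + 9)/6 = 30/6 = 5
te_Task 4 = (6 + 4·8 + 10)/6 = 48/6 = 8
te_Task 5 = (6 + 4·7 + 8)/6 = 42/6 = 7
te_Task 6 = (1 + 4·2 + 3)/6 = 12/6 = 2
te_Task 7 = (3 + 4·8 + 13)/6 = 48/6 = 8
te_Task 8 = (9 + 4·13 + 29)/6 = 90/6 = 15
te_Task 9 = (1 + 4·2 + 9)/6 = 18/6 = 3
te_Task 10 = (4 + 4·9 + 20)/6 = 60/6 = 10

Forward pass:
ES_Task 1 = 0; EF_Task 1 = 13
ES_Task 2 = 13; EF_Task 2 = 13+8 = 21
ES_Task 3 = 13; EF_Task 3 = 13+5 = 18
ES_Task 4 = 13; EF_Task 4 = 13+8 = 21
ES_Task 5 = 13; EF_Task 5 = 13+7 = 20
ES_Task 6 = max(EF_Task 1=13, EF_Task 2=21) = 21; EF_Task 6 = 21+2 = 23
ES_Task 7 = 18; EF_Task 7 = 18+8 = 26
ES_Task 8 = 13; EF_Task 8 = 13+15 = 28
ES_Task 9 = 21; EF_Task 9 = 21+3 = 24
ES_Task 10 = max(EF_Task 3=18, EF_Task 5=20, EF_Task 6=23, EF_Task 7=26, EF_Task 8=28, EF_Task 9=24) = 28; EF_Task 10 = 28+10 = 38
Expected project duration μ = 38 weeks. Critical path: Task 1 → Task 8 → Task 10.

38 weeks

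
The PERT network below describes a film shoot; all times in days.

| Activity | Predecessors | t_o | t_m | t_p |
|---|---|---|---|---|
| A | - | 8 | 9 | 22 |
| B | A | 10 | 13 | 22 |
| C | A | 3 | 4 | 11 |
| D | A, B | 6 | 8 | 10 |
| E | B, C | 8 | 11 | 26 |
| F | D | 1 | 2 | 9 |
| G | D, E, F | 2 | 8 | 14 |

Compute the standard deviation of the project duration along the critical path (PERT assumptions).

te_A = (8 + 4·9 + 22)/6 = 66/6 = 11; σ²_A = ((22−8)/6)² = 5.444
te_B = (10 + 4·13 + 22)/6 = 84/6 = 14; σ²_B = ((22−10)/6)² = 4.000
te_C = (3 + 4·4 + 11)/6 = 30/6 = 5; σ²_C = ((11−3)/6)² = 1.778
te_D = (6 + 4·8 + 10)/6 = 48/6 = 8; σ²_D = ((10−6)/6)² = 0.444
te_E = (8 + 4·11 + 26)/6 = 78/6 = 13; σ²_E = ((26−8)/6)² = 9.000
te_F = (1 + 4·2 + 9)/6 = 18/6 = 3; σ²_F = ((9−1)/6)² = 1.778
te_G = (2 + 4·8 + 14)/6 = 48/6 = 8; σ²_G = ((14−2)/6)² = 4.000

Forward pass:
ES_A = 0; EF_A = 11
ES_B = 11; EF_B = 11+14 = 25
ES_C = 11; EF_C = 11+5 = 16
ES_D = max(EF_A=11, EF_B=25) = 25; EF_D = 25+8 = 33
ES_E = max(EF_B=25, EF_C=16) = 25; EF_E = 25+13 = 38
ES_F = 33; EF_F = 33+3 = 36
ES_G = max(EF_D=33, EF_E=38, EF_F=36) = 38; EF_G = 38+8 = 46
Expected project duration μ = 46 days. Critical path: A → B → E → G.

Variance along critical path = 5.444 + 4.000 + 9.000 + 4.000 = 22.444
σ = √22.444 = 4.738 days

4.74 days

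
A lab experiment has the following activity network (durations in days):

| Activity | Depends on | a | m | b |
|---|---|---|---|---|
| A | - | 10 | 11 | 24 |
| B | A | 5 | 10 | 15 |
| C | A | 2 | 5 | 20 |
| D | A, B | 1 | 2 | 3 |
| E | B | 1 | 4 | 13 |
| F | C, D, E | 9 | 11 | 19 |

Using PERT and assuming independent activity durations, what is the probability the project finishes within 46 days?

0.939

te_A = (10 + 4·11 + 24)/6 = 78/6 = 13; σ²_A = ((24−10)/6)² = 5.444
te_B = (5 + 4·10 + 15)/6 = 60/6 = 10; σ²_B = ((15−5)/6)² = 2.778
te_C = (2 + 4·5 + 20)/6 = 42/6 = 7; σ²_C = ((20−2)/6)² = 9.000
te_D = (1 + 4·2 + 3)/6 = 12/6 = 2; σ²_D = ((3−1)/6)² = 0.111
te_E = (1 + 4·4 + 13)/6 = 30/6 = 5; σ²_E = ((13−1)/6)² = 4.000
te_F = (9 + 4·11 + 19)/6 = 72/6 = 12; σ²_F = ((19−9)/6)² = 2.778

Forward pass:
ES_A = 0; EF_A = 13
ES_B = 13; EF_B = 13+10 = 23
ES_C = 13; EF_C = 13+7 = 20
ES_D = max(EF_A=13, EF_B=23) = 23; EF_D = 23+2 = 25
ES_E = 23; EF_E = 23+5 = 28
ES_F = max(EF_C=20, EF_D=25, EF_E=28) = 28; EF_F = 28+12 = 40
Expected project duration μ = 40 days. Critical path: A → B → E → F.

Variance along critical path = 5.444 + 2.778 + 4.000 + 2.778 = 15.000; σ = √15.000 = 3.873 days.
Z = (46 − 40) / 3.873 = 1.549
P(T ≤ 46) = Φ(1.549) ≈ 0.939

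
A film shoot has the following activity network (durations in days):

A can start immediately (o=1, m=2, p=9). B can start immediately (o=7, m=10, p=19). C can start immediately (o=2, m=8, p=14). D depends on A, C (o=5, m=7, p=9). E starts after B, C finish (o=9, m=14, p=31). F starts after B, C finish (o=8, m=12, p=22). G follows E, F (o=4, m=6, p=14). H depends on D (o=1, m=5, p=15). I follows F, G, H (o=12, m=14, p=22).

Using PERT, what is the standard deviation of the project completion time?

4.80 days

te_A = (1 + 4·2 + 9)/6 = 18/6 = 3; σ²_A = ((9−1)/6)² = 1.778
te_B = (7 + 4·10 + 19)/6 = 66/6 = 11; σ²_B = ((19−7)/6)² = 4.000
te_C = (2 + 4·8 + 14)/6 = 48/6 = 8; σ²_C = ((14−2)/6)² = 4.000
te_D = (5 + 4·7 + 9)/6 = 42/6 = 7; σ²_D = ((9−5)/6)² = 0.444
te_E = (9 + 4·14 + 31)/6 = 96/6 = 16; σ²_E = ((31−9)/6)² = 13.444
te_F = (8 + 4·12 + 22)/6 = 78/6 = 13; σ²_F = ((22−8)/6)² = 5.444
te_G = (4 + 4·6 + 14)/6 = 42/6 = 7; σ²_G = ((14−4)/6)² = 2.778
te_H = (1 + 4·5 + 15)/6 = 36/6 = 6; σ²_H = ((15−1)/6)² = 5.444
te_I = (12 + 4·14 + 22)/6 = 90/6 = 15; σ²_I = ((22−12)/6)² = 2.778

Forward pass:
ES_A = 0; EF_A = 3
ES_B = 0; EF_B = 11
ES_C = 0; EF_C = 8
ES_D = max(EF_A=3, EF_C=8) = 8; EF_D = 8+7 = 15
ES_E = max(EF_B=11, EF_C=8) = 11; EF_E = 11+16 = 27
ES_F = max(EF_B=11, EF_C=8) = 11; EF_F = 11+13 = 24
ES_G = max(EF_E=27, EF_F=24) = 27; EF_G = 27+7 = 34
ES_H = 15; EF_H = 15+6 = 21
ES_I = max(EF_F=24, EF_G=34, EF_H=21) = 34; EF_I = 34+15 = 49
Expected project duration μ = 49 days. Critical path: B → E → G → I.

Variance along critical path = 4.000 + 13.444 + 2.778 + 2.778 = 23.000
σ = √23.000 = 4.796 days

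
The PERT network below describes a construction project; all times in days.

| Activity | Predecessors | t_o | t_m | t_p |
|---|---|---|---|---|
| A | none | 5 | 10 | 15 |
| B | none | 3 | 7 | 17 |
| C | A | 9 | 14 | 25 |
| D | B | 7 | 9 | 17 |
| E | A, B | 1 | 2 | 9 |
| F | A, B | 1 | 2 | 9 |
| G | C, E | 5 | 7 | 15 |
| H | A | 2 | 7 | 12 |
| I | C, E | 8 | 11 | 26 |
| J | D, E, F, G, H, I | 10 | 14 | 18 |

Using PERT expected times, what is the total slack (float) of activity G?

5 days

te_A = (5 + 4·10 + 15)/6 = 60/6 = 10
te_B = (3 + 4·7 + 17)/6 = 48/6 = 8
te_C = (9 + 4·14 + 25)/6 = 90/6 = 15
te_D = (7 + 4·9 + 17)/6 = 60/6 = 10
te_E = (1 + 4·2 + 9)/6 = 18/6 = 3
te_F = (1 + 4·2 + 9)/6 = 18/6 = 3
te_G = (5 + 4·7 + 15)/6 = 48/6 = 8
te_H = (2 + 4·7 + 12)/6 = 42/6 = 7
te_I = (8 + 4·11 + 26)/6 = 78/6 = 13
te_J = (10 + 4·14 + 18)/6 = 84/6 = 14

Forward pass:
ES_A = 0; EF_A = 10
ES_B = 0; EF_B = 8
ES_C = 10; EF_C = 10+15 = 25
ES_D = 8; EF_D = 8+10 = 18
ES_E = max(EF_A=10, EF_B=8) = 10; EF_E = 10+3 = 13
ES_F = max(EF_A=10, EF_B=8) = 10; EF_F = 10+3 = 13
ES_G = max(EF_C=25, EF_E=13) = 25; EF_G = 25+8 = 33
ES_H = 10; EF_H = 10+7 = 17
ES_I = max(EF_C=25, EF_E=13) = 25; EF_I = 25+13 = 38
ES_J = max(EF_D=18, EF_E=13, EF_F=13, EF_G=33, EF_H=17, EF_I=38) = 38; EF_J = 38+14 = 52
Expected project duration μ = 52 days. Critical path: A → C → I → J.

Backward pass:
LF_J = 52; LS_J = 52−14 = 38
LF_I = LS_J = 38; LS_I = 38−13 = 25
LF_H = LS_J = 38; LS_H = 38−7 = 31
LF_G = LS_J = 38; LS_G = 38−8 = 30
LF_F = LS_J = 38; LS_F = 38−3 = 35
LF_E = min(LS_G=30, LS_I=25, LS_J=38) = 25; LS_E = 25−3 = 22
LF_D = LS_J = 38; LS_D = 38−10 = 28
LF_C = min(LS_G=30, LS_I=25) = 25; LS_C = 25−15 = 10
LF_B = min(LS_D=28, LS_E=22, LS_F=35) = 22; LS_B = 22−8 = 14
LF_A = min(LS_C=10, LS_E=22, LS_F=35, LS_H=31) = 10; LS_A = 10−10 = 0
Slack_G = LS_G − ES_G = 30 − 25 = 5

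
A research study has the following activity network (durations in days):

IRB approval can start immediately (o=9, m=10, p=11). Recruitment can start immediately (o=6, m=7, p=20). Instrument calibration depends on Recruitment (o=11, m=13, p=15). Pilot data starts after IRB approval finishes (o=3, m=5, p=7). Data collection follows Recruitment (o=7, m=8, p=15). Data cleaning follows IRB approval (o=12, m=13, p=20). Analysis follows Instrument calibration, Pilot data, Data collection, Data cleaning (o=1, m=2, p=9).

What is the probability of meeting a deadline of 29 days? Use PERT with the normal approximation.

0.852

te_IRB approval = (9 + 4·10 + 11)/6 = 60/6 = 10; σ²_IRB approval = ((11−9)/6)² = 0.111
te_Recruitment = (6 + 4·7 + 20)/6 = 54/6 = 9; σ²_Recruitment = ((20−6)/6)² = 5.444
te_Instrument calibration = (11 + 4·13 + 15)/6 = 78/6 = 13; σ²_Instrument calibration = ((15−11)/6)² = 0.444
te_Pilot data = (3 + 4·5 + 7)/6 = 30/6 = 5; σ²_Pilot data = ((7−3)/6)² = 0.444
te_Data collection = (7 + 4·8 + 15)/6 = 54/6 = 9; σ²_Data collection = ((15−7)/6)² = 1.778
te_Data cleaning = (12 + 4·13 + 20)/6 = 84/6 = 14; σ²_Data cleaning = ((20−12)/6)² = 1.778
te_Analysis = (1 + 4·2 + 9)/6 = 18/6 = 3; σ²_Analysis = ((9−1)/6)² = 1.778

Forward pass:
ES_IRB approval = 0; EF_IRB approval = 10
ES_Recruitment = 0; EF_Recruitment = 9
ES_Instrument calibration = 9; EF_Instrument calibration = 9+13 = 22
ES_Pilot data = 10; EF_Pilot data = 10+5 = 15
ES_Data collection = 9; EF_Data collection = 9+9 = 18
ES_Data cleaning = 10; EF_Data cleaning = 10+14 = 24
ES_Analysis = max(EF_Instrument calibration=22, EF_Pilot data=15, EF_Data collection=18, EF_Data cleaning=24) = 24; EF_Analysis = 24+3 = 27
Expected project duration μ = 27 days. Critical path: IRB approval → Data cleaning → Analysis.

Variance along critical path = 0.111 + 1.778 + 1.778 = 3.667; σ = √3.667 = 1.915 days.
Z = (29 − 27) / 1.915 = 1.044
P(T ≤ 29) = Φ(1.044) ≈ 0.852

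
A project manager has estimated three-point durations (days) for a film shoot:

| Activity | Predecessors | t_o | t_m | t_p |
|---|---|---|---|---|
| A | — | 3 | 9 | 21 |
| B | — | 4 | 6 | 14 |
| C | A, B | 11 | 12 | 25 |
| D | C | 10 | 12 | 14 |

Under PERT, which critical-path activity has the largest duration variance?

A

te_A = (3 + 4·9 + 21)/6 = 60/6 = 10; σ²_A = ((21−3)/6)² = 9.000
te_B = (4 + 4·6 + 14)/6 = 42/6 = 7; σ²_B = ((14−4)/6)² = 2.778
te_C = (11 + 4·12 + 25)/6 = 84/6 = 14; σ²_C = ((25−11)/6)² = 5.444
te_D = (10 + 4·12 + 14)/6 = 72/6 = 12; σ²_D = ((14−10)/6)² = 0.444

Forward pass:
ES_A = 0; EF_A = 10
ES_B = 0; EF_B = 7
ES_C = max(EF_A=10, EF_B=7) = 10; EF_C = 10+14 = 24
ES_D = 24; EF_D = 24+12 = 36
Expected project duration μ = 36 days. Critical path: A → C → D.

Variances on critical path: σ²_A=9.000, σ²_C=5.444, σ²_D=0.444.
Largest is σ²_A = 9.000.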